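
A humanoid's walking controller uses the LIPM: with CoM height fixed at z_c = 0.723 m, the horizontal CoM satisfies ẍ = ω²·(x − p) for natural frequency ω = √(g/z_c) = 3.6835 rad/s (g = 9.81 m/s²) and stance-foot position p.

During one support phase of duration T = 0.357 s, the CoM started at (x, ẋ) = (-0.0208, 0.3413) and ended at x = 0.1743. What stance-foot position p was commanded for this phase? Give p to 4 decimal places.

ωT = 3.6835·0.357 = 1.315009; cosh(ωT) = 1.996629, sinh(ωT) = 1.728157
x(T) = p + (x₀−p)·cosh(ωT) + (ẋ₀/ω)·sinh(ωT) ⇒ p·(1 − cosh) = x(T) − x₀·cosh − (ẋ₀/ω)·sinh
numerator   = 0.1743 − (-0.0208)·1.996629 − (0.3413/3.6835)·1.728157 = 0.055705
denominator = 1 − 1.996629 = -0.996629
p = 0.055705 / -0.996629 = -0.0559

p = -0.0559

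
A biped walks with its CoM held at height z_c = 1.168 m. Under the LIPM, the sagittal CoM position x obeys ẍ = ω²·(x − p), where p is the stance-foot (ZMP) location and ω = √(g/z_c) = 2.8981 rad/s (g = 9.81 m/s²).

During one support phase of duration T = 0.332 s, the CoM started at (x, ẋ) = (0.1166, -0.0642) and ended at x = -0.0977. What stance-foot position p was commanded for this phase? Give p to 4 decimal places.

p = 0.4959

ωT = 2.8981·0.332 = 0.962169; cosh(ωT) = 1.499716, sinh(ωT) = 1.117652
x(T) = p + (x₀−p)·cosh(ωT) + (ẋ₀/ω)·sinh(ωT) ⇒ p·(1 − cosh) = x(T) − x₀·cosh − (ẋ₀/ω)·sinh
numerator   = -0.0977 − (0.1166)·1.499716 − (-0.0642/2.8981)·1.117652 = -0.247808
denominator = 1 − 1.499716 = -0.499716
p = -0.247808 / -0.499716 = 0.4959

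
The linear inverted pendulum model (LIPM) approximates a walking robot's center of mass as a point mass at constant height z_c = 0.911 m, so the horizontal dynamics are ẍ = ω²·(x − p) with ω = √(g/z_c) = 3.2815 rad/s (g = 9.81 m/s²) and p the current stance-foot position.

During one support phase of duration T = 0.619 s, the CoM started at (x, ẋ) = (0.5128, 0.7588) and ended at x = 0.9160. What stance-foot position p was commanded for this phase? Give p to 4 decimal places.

p = 0.6737

ωT = 3.2815·0.619 = 2.031248; cosh(ωT) = 3.877385, sinh(ωT) = 3.746213
x(T) = p + (x₀−p)·cosh(ωT) + (ẋ₀/ω)·sinh(ωT) ⇒ p·(1 − cosh) = x(T) − x₀·cosh − (ẋ₀/ω)·sinh
numerator   = 0.9160 − (0.5128)·3.877385 − (0.7588/3.2815)·3.746213 = -1.938581
denominator = 1 − 3.877385 = -2.877385
p = -1.938581 / -2.877385 = 0.6737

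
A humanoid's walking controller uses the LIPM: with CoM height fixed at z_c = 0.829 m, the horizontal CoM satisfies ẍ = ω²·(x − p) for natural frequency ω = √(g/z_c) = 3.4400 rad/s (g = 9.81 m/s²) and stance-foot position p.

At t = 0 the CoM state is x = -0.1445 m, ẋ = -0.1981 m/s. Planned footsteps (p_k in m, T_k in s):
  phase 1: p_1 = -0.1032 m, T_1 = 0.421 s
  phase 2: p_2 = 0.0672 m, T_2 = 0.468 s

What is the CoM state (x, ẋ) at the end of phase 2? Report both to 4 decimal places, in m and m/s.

phase 1: p=-0.1032, T=0.421, ωT=1.448240, cosh=2.245301, sinh=2.010317; start (x,ẋ)=(-0.144500, -0.198100) → end (x,ẋ)=(-0.311699, -0.730404)
phase 2: p=0.0672, T=0.468, ωT=1.609920, cosh=2.601157, sinh=2.401254; start (x,ẋ)=(-0.311699, -0.730404) → end (x,ẋ)=(-1.428227, -5.029724)

x = -1.4282, ẋ = -5.0297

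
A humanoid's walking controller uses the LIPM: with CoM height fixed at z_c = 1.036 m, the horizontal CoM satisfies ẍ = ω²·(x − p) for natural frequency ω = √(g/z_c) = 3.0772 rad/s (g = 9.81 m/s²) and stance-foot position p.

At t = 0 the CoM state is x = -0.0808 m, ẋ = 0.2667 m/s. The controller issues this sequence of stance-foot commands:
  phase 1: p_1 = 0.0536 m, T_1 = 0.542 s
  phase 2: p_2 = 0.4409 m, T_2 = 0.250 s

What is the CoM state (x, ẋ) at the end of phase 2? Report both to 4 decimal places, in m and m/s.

x = -0.3495, ẋ = -1.8204

phase 1: p=0.0536, T=0.542, ωT=1.667842, cosh=2.744686, sinh=2.556032; start (x,ẋ)=(-0.080800, 0.266700) → end (x,ẋ)=(-0.093755, -0.325105)
phase 2: p=0.4409, T=0.250, ωT=0.769300, cosh=1.310796, sinh=0.847459; start (x,ẋ)=(-0.093755, -0.325105) → end (x,ẋ)=(-0.349458, -1.820421)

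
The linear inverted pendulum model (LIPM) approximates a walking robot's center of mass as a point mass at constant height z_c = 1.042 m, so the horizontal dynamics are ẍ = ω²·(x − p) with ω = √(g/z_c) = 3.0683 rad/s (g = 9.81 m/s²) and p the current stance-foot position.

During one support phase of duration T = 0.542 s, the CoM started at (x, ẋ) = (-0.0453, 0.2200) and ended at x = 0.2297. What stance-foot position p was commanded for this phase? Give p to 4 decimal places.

p = -0.0988

ωT = 3.0683·0.542 = 1.663019; cosh(ωT) = 2.732388, sinh(ωT) = 2.542822
x(T) = p + (x₀−p)·cosh(ωT) + (ẋ₀/ω)·sinh(ωT) ⇒ p·(1 − cosh) = x(T) − x₀·cosh − (ẋ₀/ω)·sinh
numerator   = 0.2297 − (-0.0453)·2.732388 − (0.2200/3.0683)·2.542822 = 0.171154
denominator = 1 − 2.732388 = -1.732388
p = 0.171154 / -1.732388 = -0.0988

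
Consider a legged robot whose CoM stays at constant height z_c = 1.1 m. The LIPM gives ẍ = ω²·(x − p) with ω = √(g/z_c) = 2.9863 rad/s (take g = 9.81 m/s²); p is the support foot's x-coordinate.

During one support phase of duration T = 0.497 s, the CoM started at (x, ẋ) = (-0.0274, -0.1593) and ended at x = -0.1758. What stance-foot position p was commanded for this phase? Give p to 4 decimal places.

p = 0.0005

ωT = 2.9863·0.497 = 1.484191; cosh(ωT) = 2.319041, sinh(ωT) = 2.092355
x(T) = p + (x₀−p)·cosh(ωT) + (ẋ₀/ω)·sinh(ωT) ⇒ p·(1 − cosh) = x(T) − x₀·cosh − (ẋ₀/ω)·sinh
numerator   = -0.1758 − (-0.0274)·2.319041 − (-0.1593/2.9863)·2.092355 = -0.000645
denominator = 1 − 2.319041 = -1.319041
p = -0.000645 / -1.319041 = 0.0005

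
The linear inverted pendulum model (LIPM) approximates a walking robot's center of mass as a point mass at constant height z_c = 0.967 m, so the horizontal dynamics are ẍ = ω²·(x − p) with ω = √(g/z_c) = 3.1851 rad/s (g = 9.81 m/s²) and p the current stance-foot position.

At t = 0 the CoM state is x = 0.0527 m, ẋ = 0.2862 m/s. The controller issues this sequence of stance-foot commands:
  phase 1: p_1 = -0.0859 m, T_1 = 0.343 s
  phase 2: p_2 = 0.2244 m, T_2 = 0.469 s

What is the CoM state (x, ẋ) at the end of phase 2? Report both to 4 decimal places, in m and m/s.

x = 1.0174, ẋ = 2.7359

phase 1: p=-0.0859, T=0.343, ωT=1.092489, cosh=1.658534, sinh=1.323153; start (x,ẋ)=(0.052700, 0.286200) → end (x,ẋ)=(0.262866, 1.058785)
phase 2: p=0.2244, T=0.469, ωT=1.493812, cosh=2.339278, sinh=2.114763; start (x,ẋ)=(0.262866, 1.058785) → end (x,ẋ)=(1.017368, 2.735889)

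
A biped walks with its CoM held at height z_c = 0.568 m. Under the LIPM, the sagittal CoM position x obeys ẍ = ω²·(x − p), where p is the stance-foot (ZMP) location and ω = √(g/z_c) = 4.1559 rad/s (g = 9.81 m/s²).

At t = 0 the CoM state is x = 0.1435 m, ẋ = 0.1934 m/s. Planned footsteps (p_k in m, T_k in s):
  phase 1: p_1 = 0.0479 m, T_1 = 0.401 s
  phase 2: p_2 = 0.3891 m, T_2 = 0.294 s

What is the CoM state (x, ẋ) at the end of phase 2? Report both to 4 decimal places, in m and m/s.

x = 1.0379, ẋ = 3.1029

phase 1: p=0.0479, T=0.401, ωT=1.666516, cosh=2.741298, sinh=2.552394; start (x,ẋ)=(0.143500, 0.193400) → end (x,ẋ)=(0.428747, 1.544243)
phase 2: p=0.3891, T=0.294, ωT=1.221835, cosh=1.844048, sinh=1.549359; start (x,ẋ)=(0.428747, 1.544243) → end (x,ẋ)=(1.037920, 3.102945)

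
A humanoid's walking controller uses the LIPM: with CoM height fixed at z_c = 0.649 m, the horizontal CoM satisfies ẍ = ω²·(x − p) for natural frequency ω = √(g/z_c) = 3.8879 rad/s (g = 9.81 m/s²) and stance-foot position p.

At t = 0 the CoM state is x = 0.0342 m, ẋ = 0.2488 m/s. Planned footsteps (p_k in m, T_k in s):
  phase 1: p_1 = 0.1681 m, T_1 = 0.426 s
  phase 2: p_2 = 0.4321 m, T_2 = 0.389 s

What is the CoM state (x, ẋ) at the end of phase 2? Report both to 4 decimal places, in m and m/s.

phase 1: p=0.1681, T=0.426, ωT=1.656245, cosh=2.715228, sinh=2.524374; start (x,ẋ)=(0.034200, 0.248800) → end (x,ẋ)=(-0.033926, -0.638614)
phase 2: p=0.4321, T=0.389, ωT=1.512393, cosh=2.378979, sinh=2.158597; start (x,ẋ)=(-0.033926, -0.638614) → end (x,ẋ)=(-1.031130, -5.430330)

x = -1.0311, ẋ = -5.4303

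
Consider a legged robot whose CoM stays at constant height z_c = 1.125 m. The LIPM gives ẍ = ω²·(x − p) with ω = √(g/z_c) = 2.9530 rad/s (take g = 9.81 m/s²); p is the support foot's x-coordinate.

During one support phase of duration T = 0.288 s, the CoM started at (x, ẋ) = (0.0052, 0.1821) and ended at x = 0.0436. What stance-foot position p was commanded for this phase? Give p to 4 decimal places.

p = 0.0588

ωT = 2.9530·0.288 = 0.850464; cosh(ωT) = 1.383975, sinh(ωT) = 0.956758
x(T) = p + (x₀−p)·cosh(ωT) + (ẋ₀/ω)·sinh(ωT) ⇒ p·(1 − cosh) = x(T) − x₀·cosh − (ẋ₀/ω)·sinh
numerator   = 0.0436 − (0.0052)·1.383975 − (0.1821/2.9530)·0.956758 = -0.022596
denominator = 1 − 1.383975 = -0.383975
p = -0.022596 / -0.383975 = 0.0588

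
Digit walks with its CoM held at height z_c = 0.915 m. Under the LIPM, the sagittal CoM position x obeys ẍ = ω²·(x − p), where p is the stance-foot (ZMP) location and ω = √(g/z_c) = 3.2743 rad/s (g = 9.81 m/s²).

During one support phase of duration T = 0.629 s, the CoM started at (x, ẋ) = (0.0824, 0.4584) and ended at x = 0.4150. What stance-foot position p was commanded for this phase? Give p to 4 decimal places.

ωT = 3.2743·0.629 = 2.059535; cosh(ωT) = 3.984917, sinh(ωT) = 3.857403
x(T) = p + (x₀−p)·cosh(ωT) + (ẋ₀/ω)·sinh(ωT) ⇒ p·(1 − cosh) = x(T) − x₀·cosh − (ẋ₀/ω)·sinh
numerator   = 0.4150 − (0.0824)·3.984917 − (0.4584/3.2743)·3.857403 = -0.453391
denominator = 1 − 3.984917 = -2.984917
p = -0.453391 / -2.984917 = 0.1519

p = 0.1519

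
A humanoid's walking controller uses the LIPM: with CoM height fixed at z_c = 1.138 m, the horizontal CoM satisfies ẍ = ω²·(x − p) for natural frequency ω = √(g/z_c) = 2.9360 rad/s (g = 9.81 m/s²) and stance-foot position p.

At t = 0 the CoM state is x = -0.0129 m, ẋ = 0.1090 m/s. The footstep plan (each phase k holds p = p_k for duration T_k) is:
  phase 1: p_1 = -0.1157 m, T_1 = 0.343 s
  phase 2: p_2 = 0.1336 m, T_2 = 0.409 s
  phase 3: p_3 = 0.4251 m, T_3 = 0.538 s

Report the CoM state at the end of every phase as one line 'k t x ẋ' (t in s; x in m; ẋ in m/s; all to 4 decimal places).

phase 1: p=-0.1157, T=0.343, ωT=1.007048, cosh=1.551402, sinh=1.186106; start (x,ẋ)=(-0.012900, 0.109000) → end (x,ẋ)=(0.087819, 0.527094)
phase 2: p=0.1336, T=0.409, ωT=1.200824, cosh=1.811900, sinh=1.510954; start (x,ẋ)=(0.087819, 0.527094) → end (x,ẋ)=(0.321907, 0.751949)
phase 3: p=0.4251, T=0.538, ωT=1.579568, cosh=2.529462, sinh=2.323397; start (x,ẋ)=(0.321907, 0.751949) → end (x,ẋ)=(0.759132, 1.198098)

1 0.3430 0.0878 0.5271
2 0.7520 0.3219 0.7519
3 1.2900 0.7591 1.1981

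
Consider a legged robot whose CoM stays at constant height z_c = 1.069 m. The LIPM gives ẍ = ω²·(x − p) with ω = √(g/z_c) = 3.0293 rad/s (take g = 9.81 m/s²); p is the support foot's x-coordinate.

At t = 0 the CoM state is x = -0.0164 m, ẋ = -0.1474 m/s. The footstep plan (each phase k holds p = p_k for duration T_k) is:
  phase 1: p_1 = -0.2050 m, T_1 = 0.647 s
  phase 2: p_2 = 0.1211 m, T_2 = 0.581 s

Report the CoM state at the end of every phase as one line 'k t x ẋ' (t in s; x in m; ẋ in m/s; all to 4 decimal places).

phase 1: p=-0.2050, T=0.647, ωT=1.959957, cosh=3.619943, sinh=3.479079; start (x,ẋ)=(-0.016400, -0.147400) → end (x,ẋ)=(0.308436, 1.454109)
phase 2: p=0.1211, T=0.581, ωT=1.760023, cosh=2.992307, sinh=2.820266; start (x,ẋ)=(0.308436, 1.454109) → end (x,ẋ)=(2.035436, 5.951631)

1 0.6470 0.3084 1.4541
2 1.2280 2.0354 5.9516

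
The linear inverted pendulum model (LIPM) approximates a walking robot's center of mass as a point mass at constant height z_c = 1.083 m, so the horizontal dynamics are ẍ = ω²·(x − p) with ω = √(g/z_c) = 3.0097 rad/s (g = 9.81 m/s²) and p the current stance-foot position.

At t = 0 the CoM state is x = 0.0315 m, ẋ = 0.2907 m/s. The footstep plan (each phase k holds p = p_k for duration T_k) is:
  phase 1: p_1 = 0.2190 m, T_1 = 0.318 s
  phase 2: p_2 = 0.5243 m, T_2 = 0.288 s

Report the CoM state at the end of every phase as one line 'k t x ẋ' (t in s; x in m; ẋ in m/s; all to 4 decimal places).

phase 1: p=0.2190, T=0.318, ωT=0.957085, cosh=1.494052, sinh=1.110041; start (x,ẋ)=(0.031500, 0.290700) → end (x,ẋ)=(0.046082, -0.192096)
phase 2: p=0.5243, T=0.288, ωT=0.866794, cosh=1.399783, sinh=0.979486; start (x,ẋ)=(0.046082, -0.192096) → end (x,ẋ)=(-0.207619, -1.678662)

1 0.3180 0.0461 -0.1921
2 0.6060 -0.2076 -1.6787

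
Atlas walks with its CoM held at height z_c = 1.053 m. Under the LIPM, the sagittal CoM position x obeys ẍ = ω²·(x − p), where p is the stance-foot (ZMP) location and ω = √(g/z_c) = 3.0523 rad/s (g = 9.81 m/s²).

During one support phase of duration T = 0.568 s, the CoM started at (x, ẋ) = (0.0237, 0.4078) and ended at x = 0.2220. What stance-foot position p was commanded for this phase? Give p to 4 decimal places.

ωT = 3.0523·0.568 = 1.733706; cosh(ωT) = 2.919114, sinh(ωT) = 2.742485
x(T) = p + (x₀−p)·cosh(ωT) + (ẋ₀/ω)·sinh(ωT) ⇒ p·(1 − cosh) = x(T) − x₀·cosh − (ẋ₀/ω)·sinh
numerator   = 0.2220 − (0.0237)·2.919114 − (0.4078/3.0523)·2.742485 = -0.213590
denominator = 1 − 2.919114 = -1.919114
p = -0.213590 / -1.919114 = 0.1113

p = 0.1113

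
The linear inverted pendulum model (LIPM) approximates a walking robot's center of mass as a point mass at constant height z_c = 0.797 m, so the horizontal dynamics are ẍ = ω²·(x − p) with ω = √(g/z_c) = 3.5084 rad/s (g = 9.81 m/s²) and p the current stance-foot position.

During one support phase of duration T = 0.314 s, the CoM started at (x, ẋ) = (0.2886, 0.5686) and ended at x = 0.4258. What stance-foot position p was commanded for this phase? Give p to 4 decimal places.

ωT = 3.5084·0.314 = 1.101638; cosh(ωT) = 1.670708, sinh(ωT) = 1.338382
x(T) = p + (x₀−p)·cosh(ωT) + (ẋ₀/ω)·sinh(ωT) ⇒ p·(1 − cosh) = x(T) − x₀·cosh − (ẋ₀/ω)·sinh
numerator   = 0.4258 − (0.2886)·1.670708 − (0.5686/3.5084)·1.338382 = -0.273275
denominator = 1 − 1.670708 = -0.670708
p = -0.273275 / -0.670708 = 0.4074

p = 0.4074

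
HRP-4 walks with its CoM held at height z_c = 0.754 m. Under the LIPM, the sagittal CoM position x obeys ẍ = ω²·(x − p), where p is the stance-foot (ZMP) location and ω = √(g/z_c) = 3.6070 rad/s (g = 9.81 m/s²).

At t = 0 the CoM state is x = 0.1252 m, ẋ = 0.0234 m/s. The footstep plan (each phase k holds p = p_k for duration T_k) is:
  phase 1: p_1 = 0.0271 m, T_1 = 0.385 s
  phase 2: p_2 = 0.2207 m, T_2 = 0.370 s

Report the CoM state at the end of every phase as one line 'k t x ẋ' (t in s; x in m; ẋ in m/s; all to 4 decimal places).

phase 1: p=0.0271, T=0.385, ωT=1.388695, cosh=2.129507, sinh=1.880107; start (x,ẋ)=(0.125200, 0.023400) → end (x,ẋ)=(0.248202, 0.715100)
phase 2: p=0.2207, T=0.370, ωT=1.334590, cosh=2.030852, sinh=1.767586; start (x,ẋ)=(0.248202, 0.715100) → end (x,ẋ)=(0.626982, 1.627604)

1 0.3850 0.2482 0.7151
2 0.7550 0.6270 1.6276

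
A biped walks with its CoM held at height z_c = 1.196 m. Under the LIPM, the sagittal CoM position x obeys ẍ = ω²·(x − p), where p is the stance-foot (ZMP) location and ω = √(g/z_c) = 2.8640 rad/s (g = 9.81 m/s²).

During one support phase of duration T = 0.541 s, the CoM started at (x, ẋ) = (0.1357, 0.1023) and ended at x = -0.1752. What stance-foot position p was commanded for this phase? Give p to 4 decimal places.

p = 0.4035

ωT = 2.8640·0.541 = 1.549424; cosh(ωT) = 2.460564, sinh(ωT) = 2.248193
x(T) = p + (x₀−p)·cosh(ωT) + (ẋ₀/ω)·sinh(ωT) ⇒ p·(1 − cosh) = x(T) − x₀·cosh − (ẋ₀/ω)·sinh
numerator   = -0.1752 − (0.1357)·2.460564 − (0.1023/2.8640)·2.248193 = -0.589402
denominator = 1 − 2.460564 = -1.460564
p = -0.589402 / -1.460564 = 0.4035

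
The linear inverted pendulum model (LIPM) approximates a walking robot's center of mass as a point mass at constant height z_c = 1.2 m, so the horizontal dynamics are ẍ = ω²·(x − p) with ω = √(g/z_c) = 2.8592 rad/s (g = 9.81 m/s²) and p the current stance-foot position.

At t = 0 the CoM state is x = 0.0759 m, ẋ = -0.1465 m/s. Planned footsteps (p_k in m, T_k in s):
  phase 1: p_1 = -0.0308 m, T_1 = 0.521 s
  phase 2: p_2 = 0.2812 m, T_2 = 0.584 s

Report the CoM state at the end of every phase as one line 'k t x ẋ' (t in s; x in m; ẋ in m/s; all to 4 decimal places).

phase 1: p=-0.0308, T=0.521, ωT=1.489643, cosh=2.330483, sinh=2.105030; start (x,ẋ)=(0.075900, -0.146500) → end (x,ẋ)=(0.110005, 0.300780)
phase 2: p=0.2812, T=0.584, ωT=1.669773, cosh=2.749625, sinh=2.561336; start (x,ẋ)=(0.110005, 0.300780) → end (x,ẋ)=(0.079922, -0.426695)

1 0.5210 0.1100 0.3008
2 1.1050 0.0799 -0.4267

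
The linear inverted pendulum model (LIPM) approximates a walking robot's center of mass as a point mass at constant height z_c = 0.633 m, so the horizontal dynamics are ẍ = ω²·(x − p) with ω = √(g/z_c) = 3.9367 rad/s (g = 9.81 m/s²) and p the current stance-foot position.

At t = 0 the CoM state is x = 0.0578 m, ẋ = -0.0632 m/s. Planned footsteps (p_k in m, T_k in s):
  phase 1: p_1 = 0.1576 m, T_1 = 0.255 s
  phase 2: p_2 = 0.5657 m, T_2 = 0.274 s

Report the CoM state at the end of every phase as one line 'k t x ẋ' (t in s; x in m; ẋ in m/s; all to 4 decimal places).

1 0.2550 -0.0158 -0.5619
2 0.5290 -0.5738 -3.8985

phase 1: p=0.1576, T=0.255, ωT=1.003858, cosh=1.547627, sinh=1.181164; start (x,ẋ)=(0.057800, -0.063200) → end (x,ẋ)=(-0.015816, -0.561869)
phase 2: p=0.5657, T=0.274, ωT=1.078656, cosh=1.640388, sinh=1.300336; start (x,ẋ)=(-0.015816, -0.561869) → end (x,ẋ)=(-0.573803, -3.898480)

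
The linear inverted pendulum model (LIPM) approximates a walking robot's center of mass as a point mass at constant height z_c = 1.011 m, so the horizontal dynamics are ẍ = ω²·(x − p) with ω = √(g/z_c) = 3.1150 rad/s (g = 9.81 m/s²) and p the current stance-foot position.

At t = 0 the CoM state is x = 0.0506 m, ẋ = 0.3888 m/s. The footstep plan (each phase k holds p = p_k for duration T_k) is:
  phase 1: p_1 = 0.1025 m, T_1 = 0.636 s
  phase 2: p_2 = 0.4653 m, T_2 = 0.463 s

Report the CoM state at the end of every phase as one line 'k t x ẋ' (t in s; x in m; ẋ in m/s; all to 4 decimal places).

1 0.6360 0.3547 0.8614
2 1.0990 0.7705 1.2357

phase 1: p=0.1025, T=0.636, ωT=1.981140, cosh=3.694458, sinh=3.556546; start (x,ẋ)=(0.050600, 0.388800) → end (x,ẋ)=(0.354669, 0.861424)
phase 2: p=0.4653, T=0.463, ωT=1.442245, cosh=2.233289, sinh=1.996893; start (x,ẋ)=(0.354669, 0.861424) → end (x,ẋ)=(0.770452, 1.235651)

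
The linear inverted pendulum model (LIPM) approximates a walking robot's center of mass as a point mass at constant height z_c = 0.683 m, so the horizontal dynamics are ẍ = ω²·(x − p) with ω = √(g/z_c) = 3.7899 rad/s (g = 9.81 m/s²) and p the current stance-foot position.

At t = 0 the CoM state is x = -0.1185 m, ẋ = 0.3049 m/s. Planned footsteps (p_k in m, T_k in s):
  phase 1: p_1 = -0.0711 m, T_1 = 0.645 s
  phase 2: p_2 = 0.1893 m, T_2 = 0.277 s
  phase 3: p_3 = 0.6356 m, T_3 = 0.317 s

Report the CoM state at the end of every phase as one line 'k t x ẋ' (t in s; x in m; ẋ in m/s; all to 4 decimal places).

phase 1: p=-0.0711, T=0.645, ωT=2.444485, cosh=5.805695, sinh=5.718924; start (x,ẋ)=(-0.118500, 0.304900) → end (x,ẋ)=(0.113801, 0.742802)
phase 2: p=0.1893, T=0.277, ωT=1.049802, cosh=1.603547, sinh=1.253540; start (x,ẋ)=(0.113801, 0.742802) → end (x,ẋ)=(0.313922, 0.832439)
phase 3: p=0.6356, T=0.317, ωT=1.201398, cosh=1.812768, sinh=1.511995; start (x,ẋ)=(0.313922, 0.832439) → end (x,ẋ)=(0.384577, -0.334296)

1 0.6450 0.1138 0.7428
2 0.9220 0.3139 0.8324
3 1.2390 0.3846 -0.3343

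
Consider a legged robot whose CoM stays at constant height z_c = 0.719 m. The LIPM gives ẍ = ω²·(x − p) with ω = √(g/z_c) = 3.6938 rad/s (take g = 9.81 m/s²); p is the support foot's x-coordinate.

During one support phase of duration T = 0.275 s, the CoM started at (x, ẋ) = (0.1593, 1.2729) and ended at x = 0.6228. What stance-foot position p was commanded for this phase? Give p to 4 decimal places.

ωT = 3.6938·0.275 = 1.015795; cosh(ωT) = 1.561836, sinh(ωT) = 1.199722
x(T) = p + (x₀−p)·cosh(ωT) + (ẋ₀/ω)·sinh(ωT) ⇒ p·(1 − cosh) = x(T) − x₀·cosh − (ẋ₀/ω)·sinh
numerator   = 0.6228 − (0.1593)·1.561836 − (1.2729/3.6938)·1.199722 = -0.039430
denominator = 1 − 1.561836 = -0.561836
p = -0.039430 / -0.561836 = 0.0702

p = 0.0702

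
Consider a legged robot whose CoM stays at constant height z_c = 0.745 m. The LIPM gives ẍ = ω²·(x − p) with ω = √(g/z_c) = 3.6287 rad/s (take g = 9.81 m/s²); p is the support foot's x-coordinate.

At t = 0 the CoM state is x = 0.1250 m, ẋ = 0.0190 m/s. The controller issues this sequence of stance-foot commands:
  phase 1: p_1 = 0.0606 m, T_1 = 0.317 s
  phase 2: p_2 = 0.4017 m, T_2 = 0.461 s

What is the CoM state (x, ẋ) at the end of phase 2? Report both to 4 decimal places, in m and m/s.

x = 0.0489, ẋ = -1.0608

phase 1: p=0.0606, T=0.317, ωT=1.150298, cosh=1.737838, sinh=1.421296; start (x,ẋ)=(0.125000, 0.019000) → end (x,ẋ)=(0.179959, 0.365159)
phase 2: p=0.4017, T=0.461, ωT=1.672831, cosh=2.757471, sinh=2.569756; start (x,ẋ)=(0.179959, 0.365159) → end (x,ẋ)=(0.048852, -1.060794)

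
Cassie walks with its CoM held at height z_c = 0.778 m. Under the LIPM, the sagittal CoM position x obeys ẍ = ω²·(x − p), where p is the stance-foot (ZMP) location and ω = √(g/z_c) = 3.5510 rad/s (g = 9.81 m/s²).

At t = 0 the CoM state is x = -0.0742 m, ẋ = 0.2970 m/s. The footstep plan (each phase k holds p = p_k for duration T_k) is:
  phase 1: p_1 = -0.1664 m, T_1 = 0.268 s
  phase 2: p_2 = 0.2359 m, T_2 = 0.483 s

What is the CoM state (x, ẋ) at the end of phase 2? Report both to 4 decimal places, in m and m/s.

x = 0.3476, ẋ = 0.6517

phase 1: p=-0.1664, T=0.268, ωT=0.951668, cosh=1.488061, sinh=1.101965; start (x,ẋ)=(-0.074200, 0.297000) → end (x,ẋ)=(0.062966, 0.802740)
phase 2: p=0.2359, T=0.483, ωT=1.715133, cosh=2.868677, sinh=2.688737; start (x,ẋ)=(0.062966, 0.802740) → end (x,ẋ)=(0.347624, 0.651677)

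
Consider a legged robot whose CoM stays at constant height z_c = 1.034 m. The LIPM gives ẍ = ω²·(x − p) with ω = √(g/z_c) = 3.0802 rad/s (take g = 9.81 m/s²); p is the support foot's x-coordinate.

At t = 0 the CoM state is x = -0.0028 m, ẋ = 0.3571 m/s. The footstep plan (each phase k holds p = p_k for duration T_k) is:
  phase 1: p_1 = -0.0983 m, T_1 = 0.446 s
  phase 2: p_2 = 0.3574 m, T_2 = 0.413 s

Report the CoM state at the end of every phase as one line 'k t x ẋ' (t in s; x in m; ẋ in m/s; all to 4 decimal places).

phase 1: p=-0.0983, T=0.446, ωT=1.373769, cosh=2.101681, sinh=1.848530; start (x,ẋ)=(-0.002800, 0.357100) → end (x,ẋ)=(0.316718, 1.294272)
phase 2: p=0.3574, T=0.413, ωT=1.272123, cosh=1.924328, sinh=1.644091; start (x,ẋ)=(0.316718, 1.294272) → end (x,ẋ)=(0.969947, 2.284586)

1 0.4460 0.3167 1.2943
2 0.8590 0.9699 2.2846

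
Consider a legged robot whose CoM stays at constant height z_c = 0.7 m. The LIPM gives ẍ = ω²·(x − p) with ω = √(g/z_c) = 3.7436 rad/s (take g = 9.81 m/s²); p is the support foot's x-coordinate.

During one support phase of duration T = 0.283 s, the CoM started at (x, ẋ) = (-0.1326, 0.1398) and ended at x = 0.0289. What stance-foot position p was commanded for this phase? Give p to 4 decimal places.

p = -0.3179

ωT = 3.7436·0.283 = 1.059439; cosh(ωT) = 1.615701, sinh(ωT) = 1.269051
x(T) = p + (x₀−p)·cosh(ωT) + (ẋ₀/ω)·sinh(ωT) ⇒ p·(1 − cosh) = x(T) − x₀·cosh − (ẋ₀/ω)·sinh
numerator   = 0.0289 − (-0.1326)·1.615701 − (0.1398/3.7436)·1.269051 = 0.195751
denominator = 1 − 1.615701 = -0.615701
p = 0.195751 / -0.615701 = -0.3179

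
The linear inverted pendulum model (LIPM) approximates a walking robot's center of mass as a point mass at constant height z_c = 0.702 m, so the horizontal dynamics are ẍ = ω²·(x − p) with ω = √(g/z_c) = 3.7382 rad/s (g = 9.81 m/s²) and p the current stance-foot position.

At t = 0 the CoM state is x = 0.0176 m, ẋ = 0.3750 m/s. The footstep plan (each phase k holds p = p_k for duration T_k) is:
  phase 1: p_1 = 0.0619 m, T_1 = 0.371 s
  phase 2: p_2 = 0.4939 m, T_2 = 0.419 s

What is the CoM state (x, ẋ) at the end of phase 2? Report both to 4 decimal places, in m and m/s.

x = -0.0526, ẋ = -1.6774

phase 1: p=0.0619, T=0.371, ωT=1.386872, cosh=2.126084, sinh=1.876228; start (x,ẋ)=(0.017600, 0.375000) → end (x,ẋ)=(0.155930, 0.486574)
phase 2: p=0.4939, T=0.419, ωT=1.566306, cosh=2.498870, sinh=2.290055; start (x,ẋ)=(0.155930, 0.486574) → end (x,ẋ)=(-0.052565, -1.677373)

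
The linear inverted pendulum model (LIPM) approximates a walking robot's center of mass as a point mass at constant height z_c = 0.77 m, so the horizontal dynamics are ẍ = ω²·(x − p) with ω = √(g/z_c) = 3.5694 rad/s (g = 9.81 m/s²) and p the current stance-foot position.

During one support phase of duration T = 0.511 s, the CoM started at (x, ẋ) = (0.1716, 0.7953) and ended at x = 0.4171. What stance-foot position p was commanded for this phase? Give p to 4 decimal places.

ωT = 3.5694·0.511 = 1.823963; cosh(ωT) = 3.178877, sinh(ωT) = 3.017492
x(T) = p + (x₀−p)·cosh(ωT) + (ẋ₀/ω)·sinh(ωT) ⇒ p·(1 − cosh) = x(T) − x₀·cosh − (ẋ₀/ω)·sinh
numerator   = 0.4171 − (0.1716)·3.178877 − (0.7953/3.5694)·3.017492 = -0.800724
denominator = 1 − 3.178877 = -2.178877
p = -0.800724 / -2.178877 = 0.3675

p = 0.3675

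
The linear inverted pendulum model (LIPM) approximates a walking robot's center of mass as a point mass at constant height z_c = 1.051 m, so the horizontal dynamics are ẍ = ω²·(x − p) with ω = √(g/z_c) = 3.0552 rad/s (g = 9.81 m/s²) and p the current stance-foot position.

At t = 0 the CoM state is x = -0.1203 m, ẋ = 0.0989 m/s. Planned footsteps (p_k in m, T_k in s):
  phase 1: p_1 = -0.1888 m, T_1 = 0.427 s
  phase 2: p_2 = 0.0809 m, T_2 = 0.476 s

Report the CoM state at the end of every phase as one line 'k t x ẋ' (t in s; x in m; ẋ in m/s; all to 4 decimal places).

phase 1: p=-0.1888, T=0.427, ωT=1.304570, cosh=1.978697, sinh=1.707408; start (x,ẋ)=(-0.120300, 0.098900) → end (x,ẋ)=(0.002011, 0.553022)
phase 2: p=0.0809, T=0.476, ωT=1.454275, cosh=2.257474, sinh=2.023905; start (x,ẋ)=(0.002011, 0.553022) → end (x,ẋ)=(0.269158, 0.760629)

1 0.4270 0.0020 0.5530
2 0.9030 0.2692 0.7606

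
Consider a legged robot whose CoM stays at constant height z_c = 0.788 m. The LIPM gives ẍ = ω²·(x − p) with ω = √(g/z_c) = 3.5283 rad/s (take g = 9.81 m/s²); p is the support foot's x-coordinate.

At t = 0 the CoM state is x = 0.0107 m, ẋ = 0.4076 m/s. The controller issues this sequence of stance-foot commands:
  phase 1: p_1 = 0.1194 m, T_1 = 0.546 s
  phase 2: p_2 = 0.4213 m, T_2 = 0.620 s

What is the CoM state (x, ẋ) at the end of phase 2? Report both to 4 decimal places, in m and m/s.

x = -0.7342, ẋ = -3.9444

phase 1: p=0.1194, T=0.546, ωT=1.926452, cosh=3.505386, sinh=3.359722; start (x,ẋ)=(0.010700, 0.407600) → end (x,ẋ)=(0.126490, 0.140254)
phase 2: p=0.4213, T=0.620, ωT=2.187546, cosh=4.512752, sinh=4.400561; start (x,ẋ)=(0.126490, 0.140254) → end (x,ẋ)=(-0.734178, -3.944437)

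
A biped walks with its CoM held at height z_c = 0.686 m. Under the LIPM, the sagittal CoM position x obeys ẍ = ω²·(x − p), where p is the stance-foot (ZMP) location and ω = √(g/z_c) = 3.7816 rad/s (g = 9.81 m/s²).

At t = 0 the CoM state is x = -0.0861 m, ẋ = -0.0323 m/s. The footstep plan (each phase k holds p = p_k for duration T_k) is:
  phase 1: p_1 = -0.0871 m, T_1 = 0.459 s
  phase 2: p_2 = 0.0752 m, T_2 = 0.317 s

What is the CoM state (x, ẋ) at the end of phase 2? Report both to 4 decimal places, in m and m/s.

phase 1: p=-0.0871, T=0.459, ωT=1.735754, cosh=2.924737, sinh=2.748469; start (x,ẋ)=(-0.086100, -0.032300) → end (x,ẋ)=(-0.107651, -0.084075)
phase 2: p=0.0752, T=0.317, ωT=1.198767, cosh=1.808796, sinh=1.507230; start (x,ẋ)=(-0.107651, -0.084075) → end (x,ẋ)=(-0.289050, -1.194278)

x = -0.2890, ẋ = -1.1943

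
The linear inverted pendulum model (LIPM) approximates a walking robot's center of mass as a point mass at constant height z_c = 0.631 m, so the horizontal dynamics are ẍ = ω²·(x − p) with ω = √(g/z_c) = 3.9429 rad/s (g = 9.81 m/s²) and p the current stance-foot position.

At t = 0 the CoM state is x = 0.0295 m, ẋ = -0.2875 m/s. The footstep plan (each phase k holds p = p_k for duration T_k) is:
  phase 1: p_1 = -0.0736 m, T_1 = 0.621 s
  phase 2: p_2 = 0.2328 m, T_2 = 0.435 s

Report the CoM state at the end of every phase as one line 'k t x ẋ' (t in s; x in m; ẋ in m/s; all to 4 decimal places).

phase 1: p=-0.0736, T=0.621, ωT=2.448541, cosh=5.828935, sinh=5.742515; start (x,ẋ)=(0.029500, -0.287500) → end (x,ẋ)=(0.108643, 0.658588)
phase 2: p=0.2328, T=0.435, ωT=1.715162, cosh=2.868754, sinh=2.688819; start (x,ẋ)=(0.108643, 0.658588) → end (x,ẋ)=(0.325741, 0.573043)

1 0.6210 0.1086 0.6586
2 1.0560 0.3257 0.5730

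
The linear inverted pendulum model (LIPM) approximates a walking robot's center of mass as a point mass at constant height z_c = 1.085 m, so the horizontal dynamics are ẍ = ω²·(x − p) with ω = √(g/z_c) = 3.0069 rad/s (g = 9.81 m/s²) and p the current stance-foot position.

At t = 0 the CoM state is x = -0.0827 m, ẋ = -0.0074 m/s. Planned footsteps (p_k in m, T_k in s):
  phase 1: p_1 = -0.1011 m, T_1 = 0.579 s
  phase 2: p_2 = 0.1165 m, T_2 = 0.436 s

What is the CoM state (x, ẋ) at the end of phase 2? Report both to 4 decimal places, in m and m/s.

phase 1: p=-0.1011, T=0.579, ωT=1.740995, cosh=2.939181, sinh=2.763835; start (x,ẋ)=(-0.082700, -0.007400) → end (x,ẋ)=(-0.053821, 0.131165)
phase 2: p=0.1165, T=0.436, ωT=1.311008, cosh=1.989731, sinh=1.720182; start (x,ẋ)=(-0.053821, 0.131165) → end (x,ẋ)=(-0.147356, -0.619988)

x = -0.1474, ẋ = -0.6200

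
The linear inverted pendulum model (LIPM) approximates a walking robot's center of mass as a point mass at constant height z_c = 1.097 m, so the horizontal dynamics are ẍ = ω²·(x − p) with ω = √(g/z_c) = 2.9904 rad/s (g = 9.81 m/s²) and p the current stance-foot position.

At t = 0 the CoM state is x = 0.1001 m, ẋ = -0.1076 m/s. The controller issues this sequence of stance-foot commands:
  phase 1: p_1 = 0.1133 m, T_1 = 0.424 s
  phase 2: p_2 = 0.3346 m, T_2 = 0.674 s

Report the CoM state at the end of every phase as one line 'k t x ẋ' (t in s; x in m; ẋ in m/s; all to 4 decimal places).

phase 1: p=0.1133, T=0.424, ωT=1.267930, cosh=1.917451, sinh=1.636037; start (x,ẋ)=(0.100100, -0.107600) → end (x,ẋ)=(0.029122, -0.270897)
phase 2: p=0.3346, T=0.674, ωT=2.015530, cosh=3.818975, sinh=3.685726; start (x,ẋ)=(0.029122, -0.270897) → end (x,ẋ)=(-1.165899, -4.401465)

1 0.4240 0.0291 -0.2709
2 1.0980 -1.1659 -4.4015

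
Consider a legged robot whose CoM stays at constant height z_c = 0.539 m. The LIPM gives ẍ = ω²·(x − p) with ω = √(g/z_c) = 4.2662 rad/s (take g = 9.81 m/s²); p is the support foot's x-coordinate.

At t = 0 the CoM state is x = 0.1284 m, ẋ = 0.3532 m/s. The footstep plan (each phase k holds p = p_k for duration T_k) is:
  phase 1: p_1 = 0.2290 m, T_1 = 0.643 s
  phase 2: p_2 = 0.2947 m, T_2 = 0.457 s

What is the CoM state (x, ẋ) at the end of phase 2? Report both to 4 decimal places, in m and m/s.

phase 1: p=0.2290, T=0.643, ωT=2.743167, cosh=7.800235, sinh=7.735869; start (x,ẋ)=(0.128400, 0.353200) → end (x,ẋ)=(0.084751, -0.565035)
phase 2: p=0.2947, T=0.457, ωT=1.949653, cosh=3.584288, sinh=3.441964; start (x,ẋ)=(0.084751, -0.565035) → end (x,ẋ)=(-0.913686, -5.108157)

x = -0.9137, ẋ = -5.1082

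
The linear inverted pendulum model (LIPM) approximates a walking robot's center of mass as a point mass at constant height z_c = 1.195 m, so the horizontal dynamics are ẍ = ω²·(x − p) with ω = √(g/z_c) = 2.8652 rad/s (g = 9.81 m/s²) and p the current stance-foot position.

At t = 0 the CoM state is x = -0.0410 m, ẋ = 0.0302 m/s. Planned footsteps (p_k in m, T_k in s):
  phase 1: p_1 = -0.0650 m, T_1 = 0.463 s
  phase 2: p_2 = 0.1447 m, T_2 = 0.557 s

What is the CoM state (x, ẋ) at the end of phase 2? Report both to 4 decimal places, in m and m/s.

x = -0.0724, ẋ = -0.5023

phase 1: p=-0.0650, T=0.463, ωT=1.326588, cosh=2.016772, sinh=1.751391; start (x,ẋ)=(-0.041000, 0.030200) → end (x,ẋ)=(0.001863, 0.181341)
phase 2: p=0.1447, T=0.557, ωT=1.595916, cosh=2.567785, sinh=2.365062; start (x,ẋ)=(0.001863, 0.181341) → end (x,ẋ)=(-0.072389, -0.502276)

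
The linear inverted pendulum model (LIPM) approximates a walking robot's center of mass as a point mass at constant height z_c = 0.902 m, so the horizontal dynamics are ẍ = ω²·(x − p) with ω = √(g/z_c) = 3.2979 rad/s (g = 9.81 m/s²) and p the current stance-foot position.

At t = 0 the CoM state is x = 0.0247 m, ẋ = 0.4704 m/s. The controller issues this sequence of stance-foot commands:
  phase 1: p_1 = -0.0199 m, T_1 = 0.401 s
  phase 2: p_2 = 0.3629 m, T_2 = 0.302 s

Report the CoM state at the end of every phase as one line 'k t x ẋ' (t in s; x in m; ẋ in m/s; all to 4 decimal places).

phase 1: p=-0.0199, T=0.401, ωT=1.322458, cosh=2.009557, sinh=1.743077; start (x,ẋ)=(0.024700, 0.470400) → end (x,ẋ)=(0.318352, 1.201678)
phase 2: p=0.3629, T=0.302, ωT=0.995966, cosh=1.538352, sinh=1.168986; start (x,ẋ)=(0.318352, 1.201678) → end (x,ẋ)=(0.720321, 1.676864)

1 0.4010 0.3184 1.2017
2 0.7030 0.7203 1.6769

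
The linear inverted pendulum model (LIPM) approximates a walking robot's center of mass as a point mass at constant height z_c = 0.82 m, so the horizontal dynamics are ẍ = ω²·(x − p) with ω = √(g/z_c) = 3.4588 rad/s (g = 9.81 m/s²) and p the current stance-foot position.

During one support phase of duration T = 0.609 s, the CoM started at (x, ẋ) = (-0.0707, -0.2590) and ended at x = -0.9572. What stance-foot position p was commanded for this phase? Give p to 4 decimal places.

p = 0.1133

ωT = 3.4588·0.609 = 2.106409; cosh(ωT) = 4.170175, sinh(ωT) = 4.048501
x(T) = p + (x₀−p)·cosh(ωT) + (ẋ₀/ω)·sinh(ωT) ⇒ p·(1 − cosh) = x(T) − x₀·cosh − (ẋ₀/ω)·sinh
numerator   = -0.9572 − (-0.0707)·4.170175 − (-0.2590/3.4588)·4.048501 = -0.359211
denominator = 1 − 4.170175 = -3.170175
p = -0.359211 / -3.170175 = 0.1133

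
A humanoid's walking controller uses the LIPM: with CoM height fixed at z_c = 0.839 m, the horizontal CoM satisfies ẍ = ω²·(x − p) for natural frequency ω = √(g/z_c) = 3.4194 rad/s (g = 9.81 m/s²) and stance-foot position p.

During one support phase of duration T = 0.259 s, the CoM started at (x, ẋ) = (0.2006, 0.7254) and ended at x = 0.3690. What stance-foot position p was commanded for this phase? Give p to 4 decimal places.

p = 0.3082

ωT = 3.4194·0.259 = 0.885625; cosh(ωT) = 1.418477, sinh(ωT) = 1.006021
x(T) = p + (x₀−p)·cosh(ωT) + (ẋ₀/ω)·sinh(ωT) ⇒ p·(1 − cosh) = x(T) − x₀·cosh − (ẋ₀/ω)·sinh
numerator   = 0.3690 − (0.2006)·1.418477 − (0.7254/3.4194)·1.006021 = -0.128966
denominator = 1 − 1.418477 = -0.418477
p = -0.128966 / -0.418477 = 0.3082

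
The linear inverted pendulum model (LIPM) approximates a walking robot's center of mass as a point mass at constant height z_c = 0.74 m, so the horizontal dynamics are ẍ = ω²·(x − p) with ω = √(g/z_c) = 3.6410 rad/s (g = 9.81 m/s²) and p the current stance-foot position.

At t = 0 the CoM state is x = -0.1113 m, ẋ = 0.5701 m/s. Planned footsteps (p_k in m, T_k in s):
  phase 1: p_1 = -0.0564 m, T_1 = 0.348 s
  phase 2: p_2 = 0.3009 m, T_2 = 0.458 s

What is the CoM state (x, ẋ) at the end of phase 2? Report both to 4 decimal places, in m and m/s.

x = 0.2714, ẋ = 0.1789

phase 1: p=-0.0564, T=0.348, ωT=1.267068, cosh=1.916042, sinh=1.634386; start (x,ẋ)=(-0.111300, 0.570100) → end (x,ẋ)=(0.094318, 0.765637)
phase 2: p=0.3009, T=0.458, ωT=1.667578, cosh=2.744010, sinh=2.555307; start (x,ẋ)=(0.094318, 0.765637) → end (x,ẋ)=(0.271372, 0.178902)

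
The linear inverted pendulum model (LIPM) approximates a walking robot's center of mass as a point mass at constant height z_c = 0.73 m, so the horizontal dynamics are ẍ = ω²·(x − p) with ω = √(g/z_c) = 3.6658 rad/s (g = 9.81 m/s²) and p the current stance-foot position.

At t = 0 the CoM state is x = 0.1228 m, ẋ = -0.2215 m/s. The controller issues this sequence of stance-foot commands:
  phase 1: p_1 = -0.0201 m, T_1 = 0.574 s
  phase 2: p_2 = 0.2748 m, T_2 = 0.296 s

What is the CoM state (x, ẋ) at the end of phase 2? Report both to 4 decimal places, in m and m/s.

x = 0.7936, ẋ = 2.2365

phase 1: p=-0.0201, T=0.574, ωT=2.104169, cosh=4.161117, sinh=4.039170; start (x,ẋ)=(0.122800, -0.221500) → end (x,ẋ)=(0.330463, 1.194203)
phase 2: p=0.2748, T=0.296, ωT=1.085077, cosh=1.648771, sinh=1.310896; start (x,ẋ)=(0.330463, 1.194203) → end (x,ẋ)=(0.793625, 2.236457)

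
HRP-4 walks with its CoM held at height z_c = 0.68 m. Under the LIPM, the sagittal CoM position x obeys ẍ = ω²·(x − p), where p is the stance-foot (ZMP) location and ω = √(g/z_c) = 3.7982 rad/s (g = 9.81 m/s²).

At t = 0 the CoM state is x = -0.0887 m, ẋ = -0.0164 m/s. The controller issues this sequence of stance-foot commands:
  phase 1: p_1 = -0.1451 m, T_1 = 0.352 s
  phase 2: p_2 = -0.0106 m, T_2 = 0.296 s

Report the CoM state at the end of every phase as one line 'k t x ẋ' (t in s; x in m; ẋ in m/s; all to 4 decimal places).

phase 1: p=-0.1451, T=0.352, ωT=1.336966, cosh=2.035058, sinh=1.772417; start (x,ẋ)=(-0.088700, -0.016400) → end (x,ẋ)=(-0.037976, 0.346310)
phase 2: p=-0.0106, T=0.296, ωT=1.124267, cosh=1.701425, sinh=1.376535; start (x,ẋ)=(-0.037976, 0.346310) → end (x,ẋ)=(0.068331, 0.446090)

1 0.3520 -0.0380 0.3463
2 0.6480 0.0683 0.4461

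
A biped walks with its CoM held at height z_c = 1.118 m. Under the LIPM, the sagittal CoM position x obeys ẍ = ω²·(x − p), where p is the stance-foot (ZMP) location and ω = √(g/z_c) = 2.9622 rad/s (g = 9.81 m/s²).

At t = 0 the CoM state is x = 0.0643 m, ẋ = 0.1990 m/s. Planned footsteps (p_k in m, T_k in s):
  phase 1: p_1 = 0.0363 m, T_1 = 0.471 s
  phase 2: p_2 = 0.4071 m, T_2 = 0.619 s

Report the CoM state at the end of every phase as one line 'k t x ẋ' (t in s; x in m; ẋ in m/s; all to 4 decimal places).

phase 1: p=0.0363, T=0.471, ωT=1.395196, cosh=2.141775, sinh=1.893991; start (x,ẋ)=(0.064300, 0.199000) → end (x,ẋ)=(0.223508, 0.583304)
phase 2: p=0.4071, T=0.619, ωT=1.833602, cosh=3.208109, sinh=3.048272; start (x,ẋ)=(0.223508, 0.583304) → end (x,ẋ)=(0.418369, 0.213539)

1 0.4710 0.2235 0.5833
2 1.0900 0.4184 0.2135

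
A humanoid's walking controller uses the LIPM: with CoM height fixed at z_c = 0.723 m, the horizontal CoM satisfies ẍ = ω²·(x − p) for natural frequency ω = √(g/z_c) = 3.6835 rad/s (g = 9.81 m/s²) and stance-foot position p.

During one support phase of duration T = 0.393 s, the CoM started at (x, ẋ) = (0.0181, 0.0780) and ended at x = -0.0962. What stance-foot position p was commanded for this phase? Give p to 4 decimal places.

ωT = 3.6835·0.393 = 1.447616; cosh(ωT) = 2.244046, sinh(ωT) = 2.008915
x(T) = p + (x₀−p)·cosh(ωT) + (ẋ₀/ω)·sinh(ωT) ⇒ p·(1 − cosh) = x(T) − x₀·cosh − (ẋ₀/ω)·sinh
numerator   = -0.0962 − (0.0181)·2.244046 − (0.0780/3.6835)·2.008915 = -0.179357
denominator = 1 − 2.244046 = -1.244046
p = -0.179357 / -1.244046 = 0.1442

p = 0.1442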